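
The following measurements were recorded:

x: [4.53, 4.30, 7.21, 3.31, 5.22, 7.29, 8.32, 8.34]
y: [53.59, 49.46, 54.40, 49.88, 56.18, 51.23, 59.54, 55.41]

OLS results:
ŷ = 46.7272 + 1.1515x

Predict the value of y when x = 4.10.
ŷ = 51.4484

Plug x = 4.10 into the fitted line:

ŷ = 46.7272 + 1.1515 × 4.10
ŷ = 46.7272 + 4.7212
ŷ = 51.4484

This is a point prediction; actual observations scatter around it by roughly the residual standard deviation.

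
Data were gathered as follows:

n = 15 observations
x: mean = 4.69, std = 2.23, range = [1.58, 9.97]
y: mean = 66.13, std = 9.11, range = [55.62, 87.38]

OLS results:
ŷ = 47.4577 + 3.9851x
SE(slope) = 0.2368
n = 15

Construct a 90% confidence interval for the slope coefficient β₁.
The 90% CI for β₁ is (3.5658, 4.4044)

Confidence interval for the slope:

The 90% CI for β₁ is: β̂₁ ± t*(α/2, n-2) × SE(β̂₁)

Step 1: Find critical t-value
- Confidence level = 0.9
- Degrees of freedom = n - 2 = 15 - 2 = 13
- t*(α/2, 13) = 1.7709

Step 2: Calculate margin of error
Margin = 1.7709 × 0.2368 = 0.4193

Step 3: Construct interval
CI = 3.9851 ± 0.4193
CI = (3.5658, 4.4044)

Interpretation: each one-unit increase in x is associated with a change in mean y of between 3.5658 and 4.4044, with 90% confidence.
Since 0 is outside the interval, a two-sided test at α = 0.10 would reject H₀: β₁ = 0.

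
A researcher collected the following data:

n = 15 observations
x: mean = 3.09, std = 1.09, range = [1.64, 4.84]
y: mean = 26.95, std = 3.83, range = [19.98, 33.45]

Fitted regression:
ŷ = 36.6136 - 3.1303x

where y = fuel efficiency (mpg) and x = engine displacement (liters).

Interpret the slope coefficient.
For each additional liter of engine displacement, predicted fuel efficiency decreases by approximately 3.1303 mpg.

The slope β₁ = -3.1303 gives the rate at which the fitted fuel efficiency changes with engine displacement.

Interpretation:
- Engine displacement up by 1 liter → predicted fuel efficiency decreases by 3.1303 mpg
- This is a linear approximation: the same per-unit change is assumed across the whole observed x range
- The sign (−) gives the direction; the magnitude 3.1303 gives the size of the effect per liter

The intercept β₀ = 36.6136 is the predicted fuel efficiency when engine displacement = 0; since the smallest observed x is 1.64, this is an extrapolation and mainly anchors the line.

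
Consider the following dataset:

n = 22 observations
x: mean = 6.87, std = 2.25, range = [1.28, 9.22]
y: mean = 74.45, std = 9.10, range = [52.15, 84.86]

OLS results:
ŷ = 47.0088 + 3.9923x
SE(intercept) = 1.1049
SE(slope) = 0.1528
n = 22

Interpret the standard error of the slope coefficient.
SE(β̂₁) = 0.1528 is the estimated standard deviation of the slope estimate across repeated samples; relative to β̂₁ = 3.9923 that is 3.8%, a precise estimate.

SE(β̂₁) = 0.1528 says: if we drew many samples of n = 22 from the same population and refit each time, the fitted slopes would scatter with a standard deviation of roughly 0.1528 around the true β₁.

Relative precision:
- SE / |β̂₁| = 0.1528 / 3.9923 = 3.8%
- Rule of thumb (under 20%: precise; 20% to under 50%: moderately precise; 50% or more: imprecise) → precise

Link to interval estimation: a confidence interval for β₁ is β̂₁ ± t* × 0.1528, so SE sets the half-width per unit of t*.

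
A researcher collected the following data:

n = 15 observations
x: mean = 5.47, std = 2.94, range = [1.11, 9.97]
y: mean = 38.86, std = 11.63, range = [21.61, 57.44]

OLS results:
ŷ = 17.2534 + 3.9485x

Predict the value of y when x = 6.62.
ŷ = 43.3925

Plug x = 6.62 into the fitted line:

ŷ = 17.2534 + 3.9485 × 6.62
ŷ = 17.2534 + 26.1391
ŷ = 43.3925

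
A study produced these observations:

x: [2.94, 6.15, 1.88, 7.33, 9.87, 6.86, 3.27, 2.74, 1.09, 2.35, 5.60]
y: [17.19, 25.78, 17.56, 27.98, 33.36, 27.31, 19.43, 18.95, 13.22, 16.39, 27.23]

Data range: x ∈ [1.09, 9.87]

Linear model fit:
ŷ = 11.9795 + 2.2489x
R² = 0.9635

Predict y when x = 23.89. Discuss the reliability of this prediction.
The equation gives ŷ = 65.7057; however x = 23.89 is 14.02 units above the observed range, so this extrapolated value should not be trusted.

Prediction calculation:
ŷ = 11.9795 + 2.2489 × 23.89
ŷ = 65.7057

Reliability:
- Data range: x ∈ [1.09, 9.87]
- Prediction point: x = 23.89 is 14.02 units above the observed range → this is EXTRAPOLATION, not interpolation

Why that matters here:
- Real relationships often flatten, saturate, or turn nonlinear at extremes
- There are no observations near this x to validate the fitted line there
- The linear relationship may not hold outside the observed range

A defensible statement: 'if the linear trend continued to x = 23.89, y would be about 65.7057' — the premise is untested.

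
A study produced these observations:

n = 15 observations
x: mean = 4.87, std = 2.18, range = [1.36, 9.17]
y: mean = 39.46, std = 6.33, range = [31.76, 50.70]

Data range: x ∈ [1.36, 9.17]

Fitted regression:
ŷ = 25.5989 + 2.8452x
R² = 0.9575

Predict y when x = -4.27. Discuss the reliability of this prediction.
ŷ = 13.4499 (extrapolation — x = -4.27 lies outside [1.36, 9.17], so reliability is low).

Prediction calculation:
ŷ = 25.5989 + 2.8452 × (-4.27)
ŷ = 13.4499

Reliability:
- Data range: x ∈ [1.36, 9.17]
- Prediction point: x = -4.27 is 5.63 units below the observed range → this is EXTRAPOLATION, not interpolation

Why that matters here:
- Real relationships often flatten, saturate, or turn nonlinear at extremes
- R² describes fit only over the sampled x values; it says nothing about behaviour beyond them
- There are no observations near this x to validate the fitted line there

The R² = 0.9575 only validates the fit within [1.36, 9.17]; treat ŷ = 13.4499 with caution.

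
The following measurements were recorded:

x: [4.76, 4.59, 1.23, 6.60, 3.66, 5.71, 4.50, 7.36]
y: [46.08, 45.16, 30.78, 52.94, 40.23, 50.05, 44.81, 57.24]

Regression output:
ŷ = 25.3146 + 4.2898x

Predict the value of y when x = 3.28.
ŷ = 39.3851

x = 3.28 lies inside the observed range [1.23, 7.36], so the fitted equation applies directly:

ŷ = 25.3146 + 4.2898 × 3.28
ŷ = 25.3146 + 14.0705
ŷ = 39.3851

This is a point prediction; actual observations scatter around it by roughly the residual standard deviation.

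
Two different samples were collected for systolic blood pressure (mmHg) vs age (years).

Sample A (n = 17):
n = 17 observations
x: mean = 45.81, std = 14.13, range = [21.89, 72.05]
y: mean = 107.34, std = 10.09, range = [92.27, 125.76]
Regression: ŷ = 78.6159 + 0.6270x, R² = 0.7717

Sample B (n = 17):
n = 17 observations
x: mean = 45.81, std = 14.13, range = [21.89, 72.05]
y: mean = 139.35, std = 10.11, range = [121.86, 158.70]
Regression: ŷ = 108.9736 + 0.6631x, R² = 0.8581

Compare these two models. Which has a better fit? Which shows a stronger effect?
Model B has the better fit (R² = 0.8581 vs 0.7717). Model B shows the stronger effect (|β₁| = 0.6631 vs 0.6270).

Model Comparison:

Goodness of fit (R²):
- Model A: R² = 0.7717 → 77.17% of variance in blood pressure explained
- Model B: R² = 0.8581 → 85.81% of variance in blood pressure explained
- 0.8581 > 0.7717 → Model B has the better fit

Effect size (slope magnitude):
- Model A: β₁ = 0.6270 → predicted blood pressure rises 0.6270 mmHg per additional year of age
- Model B: β₁ = 0.6631 → predicted blood pressure rises 0.6631 mmHg per additional year of age
- |0.6270| < |0.6631| → Model B shows the stronger marginal effect

Notes:
- A better fit (higher R²) doesn't necessarily mean a more important relationship.
- The two samples could reflect different populations, time periods, or measurement quality.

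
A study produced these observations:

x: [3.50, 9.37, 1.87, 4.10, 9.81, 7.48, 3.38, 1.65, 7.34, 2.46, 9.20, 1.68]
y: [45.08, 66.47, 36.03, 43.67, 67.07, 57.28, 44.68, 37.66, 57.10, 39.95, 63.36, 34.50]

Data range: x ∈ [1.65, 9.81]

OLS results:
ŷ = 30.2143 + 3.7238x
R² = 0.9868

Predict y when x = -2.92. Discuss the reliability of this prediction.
The equation gives ŷ = 19.3408; however x = -2.92 is 4.57 units below the observed range, so this extrapolated value should not be trusted.

Prediction calculation:
ŷ = 30.2143 + 3.7238 × (-2.92)
ŷ = 19.3408

Reliability:
- Data range: x ∈ [1.65, 9.81]
- Prediction point: x = -2.92 is 4.57 units below the observed range → this is EXTRAPOLATION, not interpolation

Why that matters here:
- Real relationships often flatten, saturate, or turn nonlinear at extremes
- The linear relationship may not hold outside the observed range
- The standard error of prediction grows with (x − x̄)², and x = -2.92 is far from x̄ = 5.15

The R² = 0.9868 only validates the fit within [1.65, 9.81]; treat ŷ = 19.3408 with caution.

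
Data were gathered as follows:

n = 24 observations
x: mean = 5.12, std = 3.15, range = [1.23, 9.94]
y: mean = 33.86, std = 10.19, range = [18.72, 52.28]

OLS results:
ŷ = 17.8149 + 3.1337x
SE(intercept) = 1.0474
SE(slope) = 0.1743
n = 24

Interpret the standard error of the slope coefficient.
SE(β̂₁) = 0.1743 is the estimated standard deviation of the slope estimate across repeated samples; relative to β̂₁ = 3.1337 that is 5.6%, a precise estimate.

SE(β̂₁) = 0.1743 says: if we drew many samples of n = 24 from the same population and refit each time, the fitted slopes would scatter with a standard deviation of roughly 0.1743 around the true β₁.

Relative precision:
- SE / |β̂₁| = 0.1743 / 3.1337 = 5.6%
- Rule of thumb (under 20%: precise; 20% to under 50%: moderately precise; 50% or more: imprecise) → precise

Link to interval estimation: a confidence interval for β₁ is β̂₁ ± t* × 0.1743, so SE sets the half-width per unit of t*.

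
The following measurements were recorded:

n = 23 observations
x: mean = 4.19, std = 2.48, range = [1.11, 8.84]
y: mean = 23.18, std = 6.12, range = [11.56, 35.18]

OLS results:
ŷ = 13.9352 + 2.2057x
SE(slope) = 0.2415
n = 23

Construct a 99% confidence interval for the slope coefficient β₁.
The 99% CI for β₁ is (1.5219, 2.8895)

Confidence interval for the slope:

The 99% CI for β₁ is: β̂₁ ± t*(α/2, n-2) × SE(β̂₁)

Step 1: Find critical t-value
- Confidence level = 0.99
- Degrees of freedom = n - 2 = 23 - 2 = 21
- t*(α/2, 21) = 2.8314

Step 2: Calculate margin of error
Margin = 2.8314 × 0.2415 = 0.6838

Step 3: Construct interval
CI = 2.2057 ± 0.6838
CI = (1.5219, 2.8895)

Interpretation: intervals built this way capture the true β₁ in 99% of repeated samples; here the plausible range for the per-unit effect of x on y is 1.5219 to 2.8895.
The interval does not include 0, suggesting a significant linear relationship.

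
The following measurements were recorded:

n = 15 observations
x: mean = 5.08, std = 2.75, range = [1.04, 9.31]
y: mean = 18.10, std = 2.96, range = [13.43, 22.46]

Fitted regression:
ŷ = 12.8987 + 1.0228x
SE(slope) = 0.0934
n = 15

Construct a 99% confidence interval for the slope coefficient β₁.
The 99% CI for β₁ is (0.7415, 1.3041)

Confidence interval for the slope:

The 99% CI for β₁ is: β̂₁ ± t*(α/2, n-2) × SE(β̂₁)

Step 1: Find critical t-value
- Confidence level = 0.99
- Degrees of freedom = n - 2 = 15 - 2 = 13
- t*(α/2, 13) = 3.0123

Step 2: Calculate margin of error
Margin = 3.0123 × 0.0934 = 0.2813

Step 3: Construct interval
CI = 1.0228 ± 0.2813
CI = (0.7415, 1.3041)

Interpretation: We are 99% confident that the true slope β₁ lies between 0.7415 and 1.3041.
Since 0 is outside the interval, a two-sided test at α = 0.01 would reject H₀: β₁ = 0.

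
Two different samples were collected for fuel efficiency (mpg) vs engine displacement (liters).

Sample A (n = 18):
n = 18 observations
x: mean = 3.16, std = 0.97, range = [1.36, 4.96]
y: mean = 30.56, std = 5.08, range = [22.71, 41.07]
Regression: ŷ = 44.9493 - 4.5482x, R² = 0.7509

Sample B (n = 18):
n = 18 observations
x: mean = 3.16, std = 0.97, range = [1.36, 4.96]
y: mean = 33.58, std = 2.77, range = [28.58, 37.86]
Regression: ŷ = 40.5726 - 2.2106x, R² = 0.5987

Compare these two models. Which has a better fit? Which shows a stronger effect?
Model A has the better fit (R² = 0.7509 vs 0.5987). Model A shows the stronger effect (|β₁| = 4.5482 vs 2.2106).

Model Comparison:

Which explains more variance? (R²)
- Model A: R² = 0.7509 → 75.09% of variance in fuel efficiency explained
- Model B: R² = 0.5987 → 59.87% of variance in fuel efficiency explained
- 0.7509 > 0.5987 → Model A has the better fit

Effect size (slope magnitude):
- Model A: β₁ = -4.5482 → predicted fuel efficiency falls 4.5482 mpg per additional liter of engine displacement
- Model B: β₁ = -2.2106 → predicted fuel efficiency falls 2.2106 mpg per additional liter of engine displacement
- |-4.5482| > |-2.2106| → Model A shows the stronger marginal effect

Notes:
- A steeper slope doesn't make a better model if the scatter around the line is large.
- The two samples could reflect different populations, time periods, or measurement quality.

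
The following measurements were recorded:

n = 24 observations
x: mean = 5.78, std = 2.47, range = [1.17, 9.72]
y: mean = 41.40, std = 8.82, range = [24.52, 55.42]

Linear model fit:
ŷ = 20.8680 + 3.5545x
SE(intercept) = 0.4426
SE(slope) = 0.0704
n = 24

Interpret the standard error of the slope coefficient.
SE(slope) = 0.0704 measures the uncertainty in the estimated slope. The coefficient is estimated precisely (SE/|β̂₁| = 2.0%).

What SE measures:
- The standard error quantifies the sampling variability of the coefficient estimate
- It is the estimated standard deviation of β̂₁ across hypothetical repeated samples of the same size
- Smaller SE → more precise estimate

Relative precision:
- SE / |β̂₁| = 0.0704 / 3.5545 = 2.0%
- Rule of thumb (under 20%: precise; 20% to under 50%: moderately precise; 50% or more: imprecise) → precise

Rough 95% range (±2 SE): 3.5545 ± 0.1408 → (3.4137, 3.6953).

What drives SE(β̂₁): wider spread of x values → smaller SE.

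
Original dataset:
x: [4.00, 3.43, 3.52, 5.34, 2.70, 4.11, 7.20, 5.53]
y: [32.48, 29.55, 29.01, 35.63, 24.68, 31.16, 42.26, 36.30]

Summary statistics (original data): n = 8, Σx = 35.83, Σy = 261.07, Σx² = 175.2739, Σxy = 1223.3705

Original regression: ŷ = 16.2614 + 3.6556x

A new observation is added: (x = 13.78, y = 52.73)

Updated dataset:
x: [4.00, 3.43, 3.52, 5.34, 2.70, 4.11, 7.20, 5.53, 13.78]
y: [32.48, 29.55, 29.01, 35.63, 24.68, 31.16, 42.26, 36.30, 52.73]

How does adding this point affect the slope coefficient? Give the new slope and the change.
Adding the point moves β₁ from 3.6556 to 2.4019, i.e. it decreases by 1.2537 (-34.3%).

x = 13.78 lies well outside the original x-range [2.70, 7.20] (x̄ ≈ 4.48), so this observation has high leverage and can move the slope substantially.

Step 1: Update the sums with the new point (n goes from 8 to 9)
Σx  = 35.83 + 13.78 = 49.61
Σy  = 261.07 + 52.73 = 313.80
Σx² = 175.2739 + 13.78² = 175.2739 + 189.8884 = 365.1623
Σxy = 1223.3705 + 13.78×52.73 = 1223.3705 + 726.6194 = 1949.9899

Step 2: Recompute the slope with b₁ = (nΣxy − ΣxΣy) / (nΣx² − (Σx)²)
Numerator   = 9×1949.9899 − 49.61×313.80 = 17549.9091 − 15567.6180 = 1982.2911
Denominator = 9×365.1623 − 49.61² = 3286.4607 − 2461.1521 = 825.3086
b₁(new) = 1982.2911 / 825.3086 = 2.4019

(Same formula on the original sums: (8×1223.3705 − 35.83×261.07) / (8×175.2739 − 35.83²) = 432.8259 / 118.4023 = 3.6556, matching the given fit.)

Step 3: Change in slope
Δβ₁ = 2.4019 − 3.6556 = -1.2537
Relative change = -1.2537 / 3.6556 × 100% = -34.3%
→ the slope decreases when the point is added.

A high-leverage point only changes the slope if it is off the original line; here y = 52.73 is below the original trend, so the slope decreases.
In practice: check such a point for data-entry or measurement error; refit with and without it and report both if conclusions differ.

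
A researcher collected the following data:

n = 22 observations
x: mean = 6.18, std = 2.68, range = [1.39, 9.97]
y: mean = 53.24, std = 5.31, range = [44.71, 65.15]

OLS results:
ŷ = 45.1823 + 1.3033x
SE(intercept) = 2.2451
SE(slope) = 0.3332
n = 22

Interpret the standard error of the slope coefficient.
The slope 1.3033 is pinned down to within about ±0.3332 (one SE) by these data — relative uncertainty 25.6%, i.e. moderately precise.

SE(β̂₁) = s / √Sxx, where s is the residual standard deviation and Sxx = Σ(x − x̄)². It is the yardstick for how far β̂₁ = 1.3033 could plausibly be from the true slope.

Relative precision:
- SE / |β̂₁| = 0.3332 / 1.3033 = 25.6%
- Rule of thumb (under 20%: precise; 20% to under 50%: moderately precise; 50% or more: imprecise) → moderately precise

Link to interval estimation: a confidence interval for β₁ is β̂₁ ± t* × 0.3332, so SE sets the half-width per unit of t*.

What drives SE(β̂₁): larger n (here n = 22) → smaller SE.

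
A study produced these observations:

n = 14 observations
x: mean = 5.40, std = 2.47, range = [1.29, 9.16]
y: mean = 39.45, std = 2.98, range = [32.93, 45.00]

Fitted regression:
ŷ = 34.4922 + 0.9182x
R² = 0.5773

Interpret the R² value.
R² = 0.5773 means 57.73% of the variation in y is explained by the linear relationship with x. This indicates a moderate fit.

R² = 1 − SS_res/SS_tot compares the residual scatter to the total scatter of y about its mean.

Here R² = 0.5773:
- Explained: 57.73% of the variation in y
- Unexplained (residual): 100% − 57.73% = 42.27%
- Rule of thumb (below 0.3 weak; 0.3 to below 0.7 moderate; 0.7 and above strong) → moderate

Note: R² says nothing about causation, and a high R² does not by itself mean the linear form is appropriate — check the residuals.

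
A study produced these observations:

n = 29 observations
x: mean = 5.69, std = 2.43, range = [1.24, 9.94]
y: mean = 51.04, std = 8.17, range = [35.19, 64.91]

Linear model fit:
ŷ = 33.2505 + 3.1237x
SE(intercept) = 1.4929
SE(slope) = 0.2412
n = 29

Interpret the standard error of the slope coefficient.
The slope 3.1237 is pinned down to within about ±0.2412 (one SE) by these data — relative uncertainty 7.7%, i.e. precise.

SE(β̂₁) = s / √Sxx, where s is the residual standard deviation and Sxx = Σ(x − x̄)². It is the yardstick for how far β̂₁ = 3.1237 could plausibly be from the true slope.

Relative precision:
- SE / |β̂₁| = 0.2412 / 3.1237 = 7.7%
- Rule of thumb (under 20%: precise; 20% to under 50%: moderately precise; 50% or more: imprecise) → precise

Rough 95% range (±2 SE): 3.1237 ± 0.4824 → (2.6413, 3.6061).

What drives SE(β̂₁): wider spread of x values → smaller SE; larger n (here n = 29) → smaller SE; more residual scatter → larger SE.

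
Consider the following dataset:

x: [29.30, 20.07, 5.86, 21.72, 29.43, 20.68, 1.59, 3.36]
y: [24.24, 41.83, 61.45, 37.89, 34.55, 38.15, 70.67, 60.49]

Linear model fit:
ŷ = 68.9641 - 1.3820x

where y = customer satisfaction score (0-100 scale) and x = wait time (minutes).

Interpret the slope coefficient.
An increase of one minute in wait time is associated with a 1.3820 points decrease in predicted satisfaction score.

The slope coefficient β₁ = -1.3820 represents the marginal effect of wait time on satisfaction score.

Interpretation:
- Wait time up by 1 minute → predicted satisfaction score decreases by 1.3820 points
- The effect is assumed constant over the observed range of x (linearity)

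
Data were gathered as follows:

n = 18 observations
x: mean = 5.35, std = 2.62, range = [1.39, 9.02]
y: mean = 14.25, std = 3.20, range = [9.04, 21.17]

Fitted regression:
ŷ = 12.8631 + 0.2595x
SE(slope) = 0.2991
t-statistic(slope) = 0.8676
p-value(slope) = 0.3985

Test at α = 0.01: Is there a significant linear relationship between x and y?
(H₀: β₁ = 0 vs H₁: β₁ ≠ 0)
Since p-value = 0.3985 ≥ α = 0.01, fail to reject H₀ — the slope is not significantly different from 0.

Hypothesis test for the slope coefficient:

H₀: β₁ = 0 (no linear relationship)
H₁: β₁ ≠ 0 (linear relationship exists)

Test statistic: t = β̂₁ / SE(β̂₁) = 0.2595 / 0.2991 = 0.8676

The p-value (0.3985) is the probability, under H₀, of a t-statistic at least as extreme as |t| = 0.8676 (two-sided, df = n − 2 = 16).

Decision rule: reject H₀ if p-value < α.
p-value = 0.3985 ≥ α = 0.01 → fail to reject H₀.

Conclusion: the linear association between x and y is not significant at the 1% level.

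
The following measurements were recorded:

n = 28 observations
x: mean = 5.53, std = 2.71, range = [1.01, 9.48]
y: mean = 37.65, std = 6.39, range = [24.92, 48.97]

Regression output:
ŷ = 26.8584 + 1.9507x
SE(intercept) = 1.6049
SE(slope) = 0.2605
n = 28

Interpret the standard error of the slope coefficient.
SE(β̂₁) = 0.2605 is the estimated standard deviation of the slope estimate across repeated samples; relative to β̂₁ = 1.9507 that is 13.4%, a precise estimate.

What SE measures:
- The standard error quantifies the sampling variability of the coefficient estimate
- It is the estimated standard deviation of β̂₁ across hypothetical repeated samples of the same size
- Smaller SE → more precise estimate

Relative precision:
- SE / |β̂₁| = 0.2605 / 1.9507 = 13.4%
- Rule of thumb (under 20%: precise; 20% to under 50%: moderately precise; 50% or more: imprecise) → precise

Link to the t-test: t = β̂₁ / SE(β̂₁) = 1.9507 / 0.2605 = 7.4883, the statistic for H₀: β₁ = 0.

What drives SE(β̂₁): more residual scatter → larger SE.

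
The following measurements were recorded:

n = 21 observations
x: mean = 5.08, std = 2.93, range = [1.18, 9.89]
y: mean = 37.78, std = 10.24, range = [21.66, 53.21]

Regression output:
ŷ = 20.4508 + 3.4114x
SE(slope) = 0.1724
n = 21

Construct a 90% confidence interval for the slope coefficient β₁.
The 90% CI for β₁ is (3.1133, 3.7095)

Confidence interval for the slope:

The 90% CI for β₁ is: β̂₁ ± t*(α/2, n-2) × SE(β̂₁)

Step 1: Find critical t-value
- Confidence level = 0.9
- Degrees of freedom = n - 2 = 21 - 2 = 19
- t*(α/2, 19) = 1.7291

Step 2: Calculate margin of error
Margin = 1.7291 × 0.1724 = 0.2981

Step 3: Construct interval
CI = 3.4114 ± 0.2981
CI = (3.1133, 3.7095)

Interpretation: each one-unit increase in x is associated with a change in mean y of between 3.1133 and 3.7095, with 90% confidence.
Both endpoints are positive, so the data support a genuinely positive slope at this confidence level.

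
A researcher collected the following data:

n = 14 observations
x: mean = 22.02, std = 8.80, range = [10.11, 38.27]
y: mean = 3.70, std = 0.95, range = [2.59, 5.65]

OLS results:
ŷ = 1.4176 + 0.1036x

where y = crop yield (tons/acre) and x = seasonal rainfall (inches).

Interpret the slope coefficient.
For each additional inch of rainfall, predicted crop yield increases by approximately 0.1036 tons/acre.

The slope β₁ = 0.1036 gives the rate at which the fitted crop yield changes with rainfall.

Interpretation:
- Rainfall up by 1 inch → predicted crop yield increases by 0.1036 tons/acre
- The effect is assumed constant over the observed range of x (linearity)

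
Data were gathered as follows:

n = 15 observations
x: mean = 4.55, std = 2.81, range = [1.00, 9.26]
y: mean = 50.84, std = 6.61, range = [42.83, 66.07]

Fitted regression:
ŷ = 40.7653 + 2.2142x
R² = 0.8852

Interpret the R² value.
R² = 0.8852 means 88.52% of the variation in y is explained by the linear relationship with x. This indicates a strong fit.

The coefficient of determination R² is the fraction of the total variation in y that the fitted line accounts for.

Here R² = 0.8852:
- Explained: 88.52% of the variation in y
- Unexplained (residual): 100% − 88.52% = 11.48%
- Rule of thumb (below 0.3 weak; 0.3 to below 0.7 moderate; 0.7 and above strong) → strong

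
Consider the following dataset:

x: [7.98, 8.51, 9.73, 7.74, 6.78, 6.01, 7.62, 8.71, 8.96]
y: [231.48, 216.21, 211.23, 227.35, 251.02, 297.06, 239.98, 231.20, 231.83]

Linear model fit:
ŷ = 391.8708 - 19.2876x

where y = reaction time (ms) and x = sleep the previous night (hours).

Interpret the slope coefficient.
An increase of one hour in sleep is associated with a 19.2876 ms decrease in predicted reaction time.

The slope β₁ = -19.2876 gives the rate at which the fitted reaction time changes with sleep.

Interpretation:
- Sleep up by 1 hour → predicted reaction time decreases by 19.2876 ms
- This is a linear approximation: the same per-unit change is assumed across the whole observed x range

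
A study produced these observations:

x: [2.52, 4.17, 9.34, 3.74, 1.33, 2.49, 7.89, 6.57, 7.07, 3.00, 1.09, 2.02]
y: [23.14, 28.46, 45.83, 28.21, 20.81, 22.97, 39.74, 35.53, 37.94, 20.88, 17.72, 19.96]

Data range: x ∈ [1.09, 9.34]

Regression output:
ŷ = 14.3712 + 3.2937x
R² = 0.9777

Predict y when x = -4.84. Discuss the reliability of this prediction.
ŷ = -1.5703 (extrapolation — x = -4.84 lies outside [1.09, 9.34], so reliability is low).

Prediction calculation:
ŷ = 14.3712 + 3.2937 × (-4.84)
ŷ = -1.5703

Reliability:
- Data range: x ∈ [1.09, 9.34]
- Prediction point: x = -4.84 is 5.93 units below the observed range → this is EXTRAPOLATION, not interpolation

Why that matters here:
- The linear relationship may not hold outside the observed range
- R² describes fit only over the sampled x values; it says nothing about behaviour beyond them

The R² = 0.9777 only validates the fit within [1.09, 9.34]; treat ŷ = -1.5703 with caution.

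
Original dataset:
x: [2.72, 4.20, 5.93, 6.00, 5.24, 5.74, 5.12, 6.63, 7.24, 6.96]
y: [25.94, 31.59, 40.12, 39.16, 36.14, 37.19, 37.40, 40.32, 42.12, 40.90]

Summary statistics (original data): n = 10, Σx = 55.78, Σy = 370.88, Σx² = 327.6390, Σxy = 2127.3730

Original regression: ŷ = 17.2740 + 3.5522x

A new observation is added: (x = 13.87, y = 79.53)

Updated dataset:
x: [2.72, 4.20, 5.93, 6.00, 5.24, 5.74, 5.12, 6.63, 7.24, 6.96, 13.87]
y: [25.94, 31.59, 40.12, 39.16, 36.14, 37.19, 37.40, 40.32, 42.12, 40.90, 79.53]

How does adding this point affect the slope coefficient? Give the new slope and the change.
Adding the point moves β₁ from 3.5522 to 4.7914, i.e. it increases by 1.2392 (+34.9%).

x = 13.87 lies well outside the original x-range [2.72, 7.24] (x̄ ≈ 5.58), so this observation has high leverage and can move the slope substantially.

Step 1: Update the sums with the new point (n goes from 10 to 11)
Σx  = 55.78 + 13.87 = 69.65
Σy  = 370.88 + 79.53 = 450.41
Σx² = 327.6390 + 13.87² = 327.6390 + 192.3769 = 520.0159
Σxy = 2127.3730 + 13.87×79.53 = 2127.3730 + 1103.0811 = 3230.4541

Step 2: Recompute the slope with b₁ = (nΣxy − ΣxΣy) / (nΣx² − (Σx)²)
Numerator   = 11×3230.4541 − 69.65×450.41 = 35534.9951 − 31371.0565 = 4163.9386
Denominator = 11×520.0159 − 69.65² = 5720.1749 − 4851.1225 = 869.0524
b₁(new) = 4163.9386 / 869.0524 = 4.7914

(Same formula on the original sums: (10×2127.3730 − 55.78×370.88) / (10×327.6390 − 55.78²) = 586.0436 / 164.9816 = 3.5522, matching the given fit.)

Step 3: Change in slope
Δβ₁ = 4.7914 − 3.5522 = +1.2392
Relative change = +1.2392 / 3.5522 × 100% = +34.9%
→ the slope increases when the point is added.

Because the point sits above the extension of the original line at a high-leverage x, it tilts the fit up.
In practice: investigate whether it comes from the same population as the rest of the sample; check such a point for data-entry or measurement error.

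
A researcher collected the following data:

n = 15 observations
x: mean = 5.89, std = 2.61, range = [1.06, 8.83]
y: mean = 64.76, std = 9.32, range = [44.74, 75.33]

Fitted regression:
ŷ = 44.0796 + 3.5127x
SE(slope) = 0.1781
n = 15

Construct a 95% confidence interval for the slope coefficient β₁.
The 95% CI for β₁ is (3.1279, 3.8975)

Confidence interval for the slope:

The 95% CI for β₁ is: β̂₁ ± t*(α/2, n-2) × SE(β̂₁)

Step 1: Find critical t-value
- Confidence level = 0.95
- Degrees of freedom = n - 2 = 15 - 2 = 13
- t*(α/2, 13) = 2.1604

Step 2: Calculate margin of error
Margin = 2.1604 × 0.1781 = 0.3848

Step 3: Construct interval
CI = 3.5127 ± 0.3848
CI = (3.1279, 3.8975)

Interpretation: We are 95% confident that the true slope β₁ lies between 3.1279 and 3.8975.
The interval does not include 0, suggesting a significant linear relationship.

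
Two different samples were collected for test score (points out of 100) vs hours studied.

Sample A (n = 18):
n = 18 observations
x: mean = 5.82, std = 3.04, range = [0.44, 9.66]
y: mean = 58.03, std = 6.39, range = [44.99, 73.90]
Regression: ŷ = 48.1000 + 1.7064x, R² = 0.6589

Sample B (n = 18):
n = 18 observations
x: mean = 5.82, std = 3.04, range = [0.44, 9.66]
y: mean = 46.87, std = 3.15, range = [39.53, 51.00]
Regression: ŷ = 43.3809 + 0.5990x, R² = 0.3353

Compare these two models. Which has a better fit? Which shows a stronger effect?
Model A has the better fit (R² = 0.6589 vs 0.3353). Model A shows the stronger effect (|β₁| = 1.7064 vs 0.5990).

Model Comparison:

Which explains more variance? (R²)
- Model A: R² = 0.6589 → 65.89% of variance in test score explained
- Model B: R² = 0.3353 → 33.53% of variance in test score explained
- 0.6589 > 0.3353 → Model A has the better fit

Effect size (slope magnitude):
- Model A: β₁ = 1.7064 → predicted test score rises 1.7064 points per additional hour of study time
- Model B: β₁ = 0.5990 → predicted test score rises 0.5990 points per additional hour of study time
- |1.7064| > |0.5990| → Model A shows the stronger marginal effect

Notes:
- R² measures how tightly points cluster around the line; β₁ measures how steep the line is — they answer different questions.
- A steeper slope doesn't make a better model if the scatter around the line is large.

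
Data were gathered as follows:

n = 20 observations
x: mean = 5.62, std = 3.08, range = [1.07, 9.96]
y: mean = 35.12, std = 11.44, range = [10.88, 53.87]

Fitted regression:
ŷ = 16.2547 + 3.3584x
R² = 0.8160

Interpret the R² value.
R² = 0.8160 means 81.60% of the variation in y is explained by the linear relationship with x. This indicates a strong fit.

The coefficient of determination R² is the fraction of the total variation in y that the fitted line accounts for.

Here R² = 0.8160:
- Explained: 81.60% of the variation in y
- Unexplained (residual): 100% − 81.60% = 18.40%
- Rule of thumb (below 0.3 weak; 0.3 to below 0.7 moderate; 0.7 and above strong) → strong

Note: R² never decreases when predictors are added, so it should not be used alone to compare models of different size.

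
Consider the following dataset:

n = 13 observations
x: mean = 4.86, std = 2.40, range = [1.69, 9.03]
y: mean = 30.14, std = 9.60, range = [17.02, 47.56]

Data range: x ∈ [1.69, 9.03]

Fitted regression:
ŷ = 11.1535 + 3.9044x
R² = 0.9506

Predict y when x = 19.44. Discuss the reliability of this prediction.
ŷ = 87.0550, but this is extrapolation (above the data range [1.69, 9.03]) and may be unreliable.

Prediction calculation:
ŷ = 11.1535 + 3.9044 × 19.44
ŷ = 87.0550

Reliability:
- Data range: x ∈ [1.69, 9.03]
- Prediction point: x = 19.44 is 10.41 units above the observed range → this is EXTRAPOLATION, not interpolation

Why that matters here:
- The standard error of prediction grows with (x − x̄)², and x = 19.44 is far from x̄ = 4.86
- The linear relationship may not hold outside the observed range

The R² = 0.9506 only validates the fit within [1.69, 9.03]; treat ŷ = 87.0550 with caution.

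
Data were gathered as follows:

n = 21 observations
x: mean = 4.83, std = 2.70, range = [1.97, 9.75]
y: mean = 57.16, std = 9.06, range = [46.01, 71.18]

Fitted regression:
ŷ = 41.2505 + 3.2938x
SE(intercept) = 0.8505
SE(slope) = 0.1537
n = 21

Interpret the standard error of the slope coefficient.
The slope 3.2938 is pinned down to within about ±0.1537 (one SE) by these data — relative uncertainty 4.7%, i.e. precise.

SE(β̂₁) = 0.1537 says: if we drew many samples of n = 21 from the same population and refit each time, the fitted slopes would scatter with a standard deviation of roughly 0.1537 around the true β₁.

Relative precision:
- SE / |β̂₁| = 0.1537 / 3.2938 = 4.7%
- Rule of thumb (under 20%: precise; 20% to under 50%: moderately precise; 50% or more: imprecise) → precise

Rough 95% range (±2 SE): 3.2938 ± 0.3074 → (2.9864, 3.6012).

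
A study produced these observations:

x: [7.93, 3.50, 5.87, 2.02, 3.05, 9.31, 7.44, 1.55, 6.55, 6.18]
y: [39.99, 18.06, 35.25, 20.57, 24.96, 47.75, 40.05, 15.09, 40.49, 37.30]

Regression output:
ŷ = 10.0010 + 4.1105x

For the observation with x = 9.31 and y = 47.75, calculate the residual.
Residual = -0.5198

The residual is the difference between the actual value and the predicted value:

Residual = y - ŷ

Step 1: Calculate predicted value
ŷ = 10.0010 + 4.1105 × 9.31
ŷ = 48.2698

Step 2: Calculate residual
Residual = 47.75 - 48.2698
Residual = -0.5198

Sign check: y < ŷ, so the point is below the line and the fit overestimates here.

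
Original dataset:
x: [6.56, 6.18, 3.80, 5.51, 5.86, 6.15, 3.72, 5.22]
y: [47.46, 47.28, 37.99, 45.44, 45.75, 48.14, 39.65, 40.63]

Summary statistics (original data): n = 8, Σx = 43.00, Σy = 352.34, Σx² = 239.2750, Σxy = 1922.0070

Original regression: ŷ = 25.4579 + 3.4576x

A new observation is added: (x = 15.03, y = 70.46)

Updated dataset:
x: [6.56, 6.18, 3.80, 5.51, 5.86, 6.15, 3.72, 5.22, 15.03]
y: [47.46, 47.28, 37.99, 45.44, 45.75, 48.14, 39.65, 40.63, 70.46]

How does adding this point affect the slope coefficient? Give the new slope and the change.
The slope changes from 3.4576 to 2.8008 (change of -0.6568, or -19.0%).

x = 15.03 lies well outside the original x-range [3.72, 6.56] (x̄ ≈ 5.38), so this observation has high leverage and can move the slope substantially.

Step 1: Update the sums with the new point (n goes from 8 to 9)
Σx  = 43.00 + 15.03 = 58.03
Σy  = 352.34 + 70.46 = 422.80
Σx² = 239.2750 + 15.03² = 239.2750 + 225.9009 = 465.1759
Σxy = 1922.0070 + 15.03×70.46 = 1922.0070 + 1059.0138 = 2981.0208

Step 2: Recompute the slope with b₁ = (nΣxy − ΣxΣy) / (nΣx² − (Σx)²)
Numerator   = 9×2981.0208 − 58.03×422.80 = 26829.1872 − 24535.0840 = 2294.1032
Denominator = 9×465.1759 − 58.03² = 4186.5831 − 3367.4809 = 819.1022
b₁(new) = 2294.1032 / 819.1022 = 2.8008

(Same formula on the original sums: (8×1922.0070 − 43.00×352.34) / (8×239.2750 − 43.00²) = 225.4360 / 65.2000 = 3.4576, matching the given fit.)

Step 3: Change in slope
Δβ₁ = 2.8008 − 3.4576 = -0.6568
Relative change = -0.6568 / 3.4576 × 100% = -19.0%
→ the slope decreases when the point is added.

Because the point sits below the extension of the original line at a high-leverage x, it tilts the fit down.
In practice: check such a point for data-entry or measurement error; investigate whether it comes from the same population as the rest of the sample.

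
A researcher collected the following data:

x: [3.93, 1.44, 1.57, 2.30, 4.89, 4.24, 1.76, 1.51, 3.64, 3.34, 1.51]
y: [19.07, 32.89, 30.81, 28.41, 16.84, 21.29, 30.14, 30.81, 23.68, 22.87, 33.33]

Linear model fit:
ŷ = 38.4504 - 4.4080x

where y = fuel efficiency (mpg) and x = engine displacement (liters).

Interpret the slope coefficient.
For each additional liter of engine displacement, predicted fuel efficiency decreases by approximately 4.4080 mpg.

β₁ = -4.4080 is the change in predicted fuel efficiency (mpg) per additional liter of engine displacement.

Interpretation:
- Engine displacement up by 1 liter → predicted fuel efficiency decreases by 4.4080 mpg
- The effect is assumed constant over the observed range of x (linearity)
- The slope describes association in these data, not necessarily a causal effect

(β₀ = 38.4504 is the fitted value at x = 0 and is not part of the slope interpretation.)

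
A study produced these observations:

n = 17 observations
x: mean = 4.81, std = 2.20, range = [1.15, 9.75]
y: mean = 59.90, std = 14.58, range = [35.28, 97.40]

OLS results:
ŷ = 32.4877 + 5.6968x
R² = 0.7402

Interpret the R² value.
The model explains 74.02% of the variance in y (R² = 0.7402), leaving 25.98% unexplained; the fit is strong.

The coefficient of determination R² is the fraction of the total variation in y that the fitted line accounts for.

Here R² = 0.7402:
- Explained: 74.02% of the variation in y
- Unexplained (residual): 100% − 74.02% = 25.98%
- Rule of thumb (below 0.3 weak; 0.3 to below 0.7 moderate; 0.7 and above strong) → strong

Calculation: R² = 1 − (SS_res / SS_tot), where SS_res is the sum of squared residuals and SS_tot the total sum of squares.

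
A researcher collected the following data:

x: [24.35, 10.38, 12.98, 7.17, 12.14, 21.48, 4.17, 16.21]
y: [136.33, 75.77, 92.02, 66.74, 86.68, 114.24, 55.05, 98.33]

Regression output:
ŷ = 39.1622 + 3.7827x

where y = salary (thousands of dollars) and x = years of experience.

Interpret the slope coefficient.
An increase of one year in experience is associated with a 3.7827 thousand dollars increase in predicted salary.

β₁ = 3.7827 is the change in predicted salary (thousand dollars) per additional year of experience.

Interpretation:
- Experience up by 1 year → predicted salary increases by 3.7827 thousand dollars
- The effect is assumed constant over the observed range of x (linearity)

The intercept β₀ = 39.1622 is the predicted salary when experience = 0; since the smallest observed x is 4.17, this is an extrapolation and mainly anchors the line.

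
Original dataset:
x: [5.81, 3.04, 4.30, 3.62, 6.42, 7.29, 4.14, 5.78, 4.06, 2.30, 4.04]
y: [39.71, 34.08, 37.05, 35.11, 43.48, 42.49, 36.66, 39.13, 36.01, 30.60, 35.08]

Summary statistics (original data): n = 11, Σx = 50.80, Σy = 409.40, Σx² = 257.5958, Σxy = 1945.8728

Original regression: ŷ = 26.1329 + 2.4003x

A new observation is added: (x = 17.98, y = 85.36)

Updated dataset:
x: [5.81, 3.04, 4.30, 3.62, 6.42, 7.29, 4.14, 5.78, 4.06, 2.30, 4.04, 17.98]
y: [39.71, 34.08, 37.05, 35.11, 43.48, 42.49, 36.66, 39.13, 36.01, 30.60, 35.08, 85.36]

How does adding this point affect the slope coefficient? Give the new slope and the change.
The slope changes from 2.4003 to 3.4548 (change of +1.0545, or +43.9%).

The new point has HIGH LEVERAGE: x = 17.98 is far from the original mean x̄ = 50.80/11 ≈ 4.62 (original range [2.30, 7.29]).

Step 1: Update the sums with the new point (n goes from 11 to 12)
Σx  = 50.80 + 17.98 = 68.78
Σy  = 409.40 + 85.36 = 494.76
Σx² = 257.5958 + 17.98² = 257.5958 + 323.2804 = 580.8762
Σxy = 1945.8728 + 17.98×85.36 = 1945.8728 + 1534.7728 = 3480.6456

Step 2: Recompute the slope with b₁ = (nΣxy − ΣxΣy) / (nΣx² − (Σx)²)
Numerator   = 12×3480.6456 − 68.78×494.76 = 41767.7472 − 34029.5928 = 7738.1544
Denominator = 12×580.8762 − 68.78² = 6970.5144 − 4730.6884 = 2239.8260
b₁(new) = 7738.1544 / 2239.8260 = 3.4548

(Same formula on the original sums: (11×1945.8728 − 50.80×409.40) / (11×257.5958 − 50.80²) = 607.0808 / 252.9138 = 2.4003, matching the given fit.)

Step 3: Change in slope
Δβ₁ = 3.4548 − 2.4003 = +1.0545
Relative change = +1.0545 / 2.4003 × 100% = +43.9%
→ the slope increases when the point is added.

A high-leverage point only changes the slope if it is off the original line; here y = 85.36 is above the original trend, so the slope increases.
In practice: examine leverage (hᵢ) and Cook's distance rather than deleting it automatically.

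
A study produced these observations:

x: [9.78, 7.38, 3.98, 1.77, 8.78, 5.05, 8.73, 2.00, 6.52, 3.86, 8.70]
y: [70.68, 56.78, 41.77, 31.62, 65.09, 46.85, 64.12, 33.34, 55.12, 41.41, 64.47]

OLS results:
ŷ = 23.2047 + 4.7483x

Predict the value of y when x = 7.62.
ŷ = 59.3867

x = 7.62 lies inside the observed range [1.77, 9.78], so the fitted equation applies directly:

ŷ = 23.2047 + 4.7483 × 7.62
ŷ = 23.2047 + 36.1820
ŷ = 59.3867

This is a point prediction; actual observations scatter around it by roughly the residual standard deviation.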